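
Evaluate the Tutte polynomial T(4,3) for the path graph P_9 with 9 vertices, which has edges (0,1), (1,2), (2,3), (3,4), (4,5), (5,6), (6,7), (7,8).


A path on 9 vertices is a tree with 8 edges.
T(x,y) = x^(8) for any tree.
T(4,3) = 4^8 = 65536.

65536


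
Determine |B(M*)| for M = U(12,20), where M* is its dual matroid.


The dual of U(r,n) is U(n-r, n) = U(8,20).
Bases of U(8,20) are all (8)-element subsets.
|B(M*)| = C(20,8) = 20! / (8! * 12!) = 125970.

125970


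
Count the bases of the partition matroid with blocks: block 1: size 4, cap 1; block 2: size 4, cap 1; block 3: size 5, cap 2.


A basis picks exactly ci elements from block i.
Number of bases = product of C(|Si|, ci).
= C(4,1) * C(4,1) * C(5,2)
= 4 * 4 * 10
= 160.

160


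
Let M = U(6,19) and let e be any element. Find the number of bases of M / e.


Contracting e from U(6,19) gives U(5,18).
Bases of U(5,18) = C(18,5) = 18! / (5! * 13!) = 8568.

8568


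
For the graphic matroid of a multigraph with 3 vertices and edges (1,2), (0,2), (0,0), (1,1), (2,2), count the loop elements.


In a graphic matroid, a loop is a self-loop edge (u,u) with rank 0.
Examining all 5 edges for self-loops...
Self-loops found: (0,0), (1,1), (2,2)
Number of loops = 3.

3


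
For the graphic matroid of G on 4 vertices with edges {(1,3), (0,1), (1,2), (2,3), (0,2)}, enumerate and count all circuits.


A circuit in a graphic matroid = edge set of a simple cycle.
G has 4 vertices and 5 edges.
Enumerating all minimal edge subsets forming cycles...
Total circuits found: 3.

3


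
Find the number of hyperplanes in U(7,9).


Hyperplanes of U(7,9) are flats of rank 6.
In a uniform matroid, these are exactly the (6)-element subsets.
Count = C(9,6) = 9! / (6! * 3!) = 84.

84


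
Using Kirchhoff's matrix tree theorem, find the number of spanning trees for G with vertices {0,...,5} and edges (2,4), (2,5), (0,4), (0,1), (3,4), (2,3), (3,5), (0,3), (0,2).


By Kirchhoff's matrix tree theorem, the number of spanning trees equals
the determinant of any cofactor of the Laplacian matrix L.
G has 6 vertices and 9 edges.
Computing the (5 x 5) cofactor determinant gives 40.

40


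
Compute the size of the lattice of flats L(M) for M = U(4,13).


Flats of U(4,13): every subset of size < 4 is a flat, plus E itself.
Count = (13 choose 0) + (13 choose 1) + (13 choose 2) + (13 choose 3) + 1
     = 1 + 13 + 78 + 286 + 1
     = 379.

379


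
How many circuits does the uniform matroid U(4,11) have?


In U(4,11), circuits are the (5)-element subsets.
Any set of 5 elements is dependent, and removing any one element gives
an independent set of size 4, so it is a minimal dependent set.
Number of circuits = C(11,5) = 11! / (5! * 6!) = 462.

462


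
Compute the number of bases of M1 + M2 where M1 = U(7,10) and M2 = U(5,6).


Bases of a direct sum M1 + M2: |B| = |B(M1)| * |B(M2)|.
|B(U(7,10))| = C(10,7) = 120.
|B(U(5,6))| = C(6,5) = 6.
Total bases = 120 * 6 = 720.

720


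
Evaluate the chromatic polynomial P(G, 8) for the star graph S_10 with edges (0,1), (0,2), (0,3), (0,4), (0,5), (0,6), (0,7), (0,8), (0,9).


P(tree, k) = k * (k-1)^(9) for any tree on 10 vertices.
P(8) = 8 * 7^9 = 8 * 40353607 = 322828856.

322828856


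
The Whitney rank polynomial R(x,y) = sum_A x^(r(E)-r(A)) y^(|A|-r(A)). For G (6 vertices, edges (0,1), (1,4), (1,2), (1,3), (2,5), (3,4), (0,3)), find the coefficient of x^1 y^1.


R(x,y) = sum over A in 2^E of x^(r(E)-r(A)) * y^(|A|-r(A)).
G has 6 vertices, 7 edges. r(E) = 5.
Enumerate all 2^7 = 128 subsets.
Count subsets with r(E)-r(A)=1 and |A|-r(A)=1: 12.

12


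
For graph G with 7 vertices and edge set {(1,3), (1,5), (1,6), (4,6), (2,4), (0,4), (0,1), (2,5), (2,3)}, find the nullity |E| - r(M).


Cycle rank (nullity) = |E| - r(M) = |E| - (|V| - c).
|E| = 9, |V| = 7, c = 1.
Nullity = 9 - (7 - 1) = 9 - 6 = 3.

3


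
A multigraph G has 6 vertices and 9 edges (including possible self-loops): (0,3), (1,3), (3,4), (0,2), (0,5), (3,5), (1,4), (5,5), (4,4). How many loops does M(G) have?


In a graphic matroid, a loop is a self-loop edge (u,u) with rank 0.
Examining all 9 edges for self-loops...
Self-loops found: (5,5), (4,4)
Number of loops = 2.

2


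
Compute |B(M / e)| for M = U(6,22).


Contracting e from U(6,22) gives U(5,21).
Bases of U(5,21) = (21 choose 5) = 20349.

20349


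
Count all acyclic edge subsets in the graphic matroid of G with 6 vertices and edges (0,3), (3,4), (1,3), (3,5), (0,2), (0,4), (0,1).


An independent set in a graphic matroid is an acyclic edge subset.
G has 6 vertices and 7 edges.
Enumerate all 2^7 = 128 subsets, checking for acyclicity.
Total independent sets = 96.

96


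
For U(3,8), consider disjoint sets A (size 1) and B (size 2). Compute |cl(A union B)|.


|A union B| = 1 + 2 = 3 (disjoint).
In U(3,8), cl(S) = S if |S| < 3, else cl(S) = E.
Since 3 >= 3, cl(A union B) = E.
|cl(A union B)| = 8.

8


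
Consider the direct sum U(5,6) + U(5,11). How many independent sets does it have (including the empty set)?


For a direct sum, |I(M1+M2)| = |I(M1)| * |I(M2)|.
|I(U(5,6))| = sum C(6,k) for k=0..5 = 63.
|I(U(5,11))| = sum C(11,k) for k=0..5 = 1024.
Total = 63 * 1024 = 64512.

64512


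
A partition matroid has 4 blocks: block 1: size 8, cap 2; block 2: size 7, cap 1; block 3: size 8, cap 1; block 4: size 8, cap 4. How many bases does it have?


A basis picks exactly ci elements from block i.
Number of bases = product of C(|Si|, ci).
= C(8,2) * C(7,1) * C(8,1) * C(8,4)
= 28 * 7 * 8 * 70
= 109760.

109760


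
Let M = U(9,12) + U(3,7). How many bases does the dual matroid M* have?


(M1+M2)* = M1* + M2*.
M1* = U(3,12), bases: C(12,3) = 220.
M2* = U(4,7), bases: C(7,4) = 35.
|B(M*)| = 220 * 35 = 7700.

7700


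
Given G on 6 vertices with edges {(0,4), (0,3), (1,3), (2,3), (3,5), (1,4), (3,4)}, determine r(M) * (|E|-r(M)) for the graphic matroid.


r(M) = |V| - c = 6 - 1 = 5.
nullity = |E| - r(M) = 7 - 5 = 2.
Product = 5 * 2 = 10.

10


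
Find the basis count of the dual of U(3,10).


The dual of U(r,n) is U(n-r, n) = U(7,10).
Bases of U(7,10) are all (7)-element subsets.
|B(M*)| = C(10,7) = 120.

120


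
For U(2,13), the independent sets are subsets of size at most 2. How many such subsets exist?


Independent sets of U(2,13) are all subsets of size <= 2.
Count = (13 choose 0) + (13 choose 1) + (13 choose 2)
     = 1 + 13 + 78
     = 92.

92


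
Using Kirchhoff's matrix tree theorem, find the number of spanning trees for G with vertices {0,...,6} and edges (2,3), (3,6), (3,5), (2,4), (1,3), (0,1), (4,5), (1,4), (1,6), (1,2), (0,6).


By Kirchhoff's matrix tree theorem, the number of spanning trees equals
the determinant of any cofactor of the Laplacian matrix L.
G has 7 vertices and 11 edges.
Computing the (6 x 6) cofactor determinant gives 159.

159


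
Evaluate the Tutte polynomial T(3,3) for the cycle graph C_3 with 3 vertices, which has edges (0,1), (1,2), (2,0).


T(C_3; x,y) = x + x^2 + ... + x^(2) + y.
T(3,3) = 3^1 + 3^2 + 3
= 3 + 9 + 3
= 15.

15


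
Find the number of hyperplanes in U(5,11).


Hyperplanes of U(5,11) are flats of rank 4.
In a uniform matroid, these are exactly the (4)-element subsets.
Count = C(11,4) = (11 * 10 * 9 * 8) / (1 * 2 * 3 * 4) = 330.

330


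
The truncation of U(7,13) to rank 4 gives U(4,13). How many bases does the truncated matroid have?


Truncating U(7,13) to rank 4 gives U(4,13).
Bases of U(4,13) are all 4-element subsets of 13 elements.
Number of bases = (13 choose 4) = 715.

715


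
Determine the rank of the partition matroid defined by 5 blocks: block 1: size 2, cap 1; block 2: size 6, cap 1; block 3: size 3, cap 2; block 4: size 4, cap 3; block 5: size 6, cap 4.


Rank of a partition matroid = sum of min(|Si|, ci) for each block.
= min(2,1) + min(6,1) + min(3,2) + min(4,3) + min(6,4)
= 1 + 1 + 2 + 3 + 4
= 11.

11


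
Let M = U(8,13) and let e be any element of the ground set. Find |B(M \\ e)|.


Deleting e from U(8,13) gives U(8,12) since n > r.
Bases of U(8,12) = C(12,8) = 495.

495


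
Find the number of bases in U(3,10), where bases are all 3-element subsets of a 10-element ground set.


Bases of U(3,10) are all 3-element subsets of the 10-element ground set.
Number of bases = C(10,3).
(10 choose 3) = 120.

120


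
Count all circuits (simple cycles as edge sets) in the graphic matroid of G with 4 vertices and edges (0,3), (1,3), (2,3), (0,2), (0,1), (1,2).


A circuit in a graphic matroid = edge set of a simple cycle.
G has 4 vertices and 6 edges.
Enumerating all minimal edge subsets forming cycles...
Total circuits found: 7.

7


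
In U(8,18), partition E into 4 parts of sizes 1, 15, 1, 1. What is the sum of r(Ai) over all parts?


r(Ai) = min(|Ai|, 8) for each part.
Sum = min(1,8) + min(15,8) + min(1,8) + min(1,8)
    = 1 + 8 + 1 + 1
    = 11.

11


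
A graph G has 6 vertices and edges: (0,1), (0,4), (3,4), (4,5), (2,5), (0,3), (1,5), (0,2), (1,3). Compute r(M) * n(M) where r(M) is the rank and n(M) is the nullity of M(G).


r(M) = |V| - c = 6 - 1 = 5.
nullity = |E| - r(M) = 9 - 5 = 4.
Product = 5 * 4 = 20.

20


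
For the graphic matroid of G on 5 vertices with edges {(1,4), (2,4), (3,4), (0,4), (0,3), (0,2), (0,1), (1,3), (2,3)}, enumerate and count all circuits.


A circuit in a graphic matroid = edge set of a simple cycle.
G has 5 vertices and 9 edges.
Enumerating all minimal edge subsets forming cycles...
Total circuits found: 22.

22


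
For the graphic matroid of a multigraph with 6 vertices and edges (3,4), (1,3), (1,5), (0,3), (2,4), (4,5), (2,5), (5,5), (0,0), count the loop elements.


In a graphic matroid, a loop is a self-loop edge (u,u) with rank 0.
Examining all 9 edges for self-loops...
Self-loops found: (5,5), (0,0)
Number of loops = 2.

2


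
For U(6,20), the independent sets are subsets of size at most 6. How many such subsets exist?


Independent sets of U(6,20) are all subsets of size <= 6.
Count = C(20,0) + C(20,1) + C(20,2) + C(20,3) + C(20,4) + C(20,5) + C(20,6)
     = 1 + 20 + 190 + 1140 + 4845 + 15504 + 38760
     = 60460.

60460


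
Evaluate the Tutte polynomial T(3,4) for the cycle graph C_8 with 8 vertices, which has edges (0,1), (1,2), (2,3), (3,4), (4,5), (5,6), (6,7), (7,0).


T(C_8; x,y) = x + x^2 + ... + x^(7) + y.
T(3,4) = 3^1 + 3^2 + 3^3 + 3^4 + 3^5 + 3^6 + 3^7 + 4
= 3 + 9 + 27 + 81 + 243 + 729 + 2187 + 4
= 3283.

3283


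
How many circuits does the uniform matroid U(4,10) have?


In U(4,10), circuits are the (5)-element subsets.
Any set of 5 elements is dependent, and removing any one element gives
an independent set of size 4, so it is a minimal dependent set.
Number of circuits = C(10,5) = 10! / (5! * 5!) = 252.

252


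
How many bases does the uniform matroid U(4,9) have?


Bases of U(4,9) are all 4-element subsets of the 9-element ground set.
Number of bases = C(9,4).
C(9,4) = (9 * 8 * 7 * 6) / (1 * 2 * 3 * 4) = 126.

126


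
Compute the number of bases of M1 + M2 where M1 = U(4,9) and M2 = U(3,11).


Bases of a direct sum M1 + M2: |B| = |B(M1)| * |B(M2)|.
|B(U(4,9))| = C(9,4) = 126.
|B(U(3,11))| = C(11,3) = 165.
Total bases = 126 * 165 = 20790.

20790


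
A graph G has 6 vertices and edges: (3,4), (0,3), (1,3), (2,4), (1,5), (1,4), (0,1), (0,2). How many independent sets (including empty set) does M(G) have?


An independent set in a graphic matroid is an acyclic edge subset.
G has 6 vertices and 8 edges.
Enumerate all 2^8 = 256 subsets, checking for acyclicity.
Total independent sets = 172.

172


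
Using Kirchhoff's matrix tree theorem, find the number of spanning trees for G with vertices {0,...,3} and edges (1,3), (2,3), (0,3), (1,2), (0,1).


By Kirchhoff's matrix tree theorem, the number of spanning trees equals
the determinant of any cofactor of the Laplacian matrix L.
G has 4 vertices and 5 edges.
Computing the (3 x 3) cofactor determinant gives 8.

8


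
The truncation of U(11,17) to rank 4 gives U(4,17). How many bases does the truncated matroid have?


Truncating U(11,17) to rank 4 gives U(4,17).
Bases of U(4,17) are all 4-element subsets of 17 elements.
Number of bases = C(17,4) = (17 * 16 * 15 * 14) / (1 * 2 * 3 * 4) = 2380.

2380


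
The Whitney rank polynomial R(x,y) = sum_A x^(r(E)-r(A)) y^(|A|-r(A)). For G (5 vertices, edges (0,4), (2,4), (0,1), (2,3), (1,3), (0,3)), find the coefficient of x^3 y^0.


R(x,y) = sum over A in 2^E of x^(r(E)-r(A)) * y^(|A|-r(A)).
G has 5 vertices, 6 edges. r(E) = 4.
Enumerate all 2^6 = 64 subsets.
Count subsets with r(E)-r(A)=3 and |A|-r(A)=0: 6.

6


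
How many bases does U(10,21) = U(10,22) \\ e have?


Deleting e from U(10,22) gives U(10,21) since n > r.
Bases of U(10,21) = C(21,10) = 352716.

352716


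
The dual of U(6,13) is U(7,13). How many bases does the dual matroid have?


The dual of U(r,n) is U(n-r, n) = U(7,13).
Bases of U(7,13) are all (7)-element subsets.
|B(M*)| = C(13,7) = 1716.

1716


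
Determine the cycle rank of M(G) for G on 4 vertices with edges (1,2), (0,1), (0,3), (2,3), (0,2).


Cycle rank (nullity) = |E| - r(M) = |E| - (|V| - c).
|E| = 5, |V| = 4, c = 1.
Nullity = 5 - (4 - 1) = 5 - 3 = 2.

2


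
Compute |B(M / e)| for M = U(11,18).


Contracting e from U(11,18) gives U(10,17).
Bases of U(10,17) = (17 choose 10) = 19448.

19448


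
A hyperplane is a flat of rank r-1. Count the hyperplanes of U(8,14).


Hyperplanes of U(8,14) are flats of rank 7.
In a uniform matroid, these are exactly the (7)-element subsets.
Count = (14 choose 7) = 3432.

3432


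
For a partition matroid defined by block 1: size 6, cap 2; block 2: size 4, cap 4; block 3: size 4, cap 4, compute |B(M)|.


A basis picks exactly ci elements from block i.
Number of bases = product of C(|Si|, ci).
= C(6,2) * C(4,4) * C(4,4)
= 15 * 1 * 1
= 15.

15


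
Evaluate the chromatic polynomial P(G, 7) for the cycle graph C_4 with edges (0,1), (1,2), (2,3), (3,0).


P(C_4, k) = (k-1)^4 + (-1)^4*(k-1).
P(7) = (6)^4 + 6
= 1296 + 6 = 1302.

1302


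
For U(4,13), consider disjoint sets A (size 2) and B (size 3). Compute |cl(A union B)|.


|A union B| = 2 + 3 = 5 (disjoint).
In U(4,13), cl(S) = S if |S| < 4, else cl(S) = E.
Since 5 >= 4, cl(A union B) = E.
|cl(A union B)| = 13.

13


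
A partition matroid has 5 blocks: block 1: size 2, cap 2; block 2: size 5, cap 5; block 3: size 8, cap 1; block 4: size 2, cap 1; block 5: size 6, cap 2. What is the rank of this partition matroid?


Rank of a partition matroid = sum of min(|Si|, ci) for each block.
= min(2,2) + min(5,5) + min(8,1) + min(2,1) + min(6,2)
= 2 + 5 + 1 + 1 + 2
= 11.

11


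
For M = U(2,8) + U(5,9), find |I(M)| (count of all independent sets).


For a direct sum, |I(M1+M2)| = |I(M1)| * |I(M2)|.
|I(U(2,8))| = sum C(8,k) for k=0..2 = 37.
|I(U(5,9))| = sum C(9,k) for k=0..5 = 382.
Total = 37 * 382 = 14134.

14134


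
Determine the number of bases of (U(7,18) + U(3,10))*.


(M1+M2)* = M1* + M2*.
M1* = U(11,18), bases: C(18,11) = 31824.
M2* = U(7,10), bases: C(10,7) = 120.
|B(M*)| = 31824 * 120 = 3818880.

3818880


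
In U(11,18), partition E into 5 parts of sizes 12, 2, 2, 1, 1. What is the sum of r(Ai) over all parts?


r(Ai) = min(|Ai|, 11) for each part.
Sum = min(12,11) + min(2,11) + min(2,11) + min(1,11) + min(1,11)
    = 11 + 2 + 2 + 1 + 1
    = 17.

17


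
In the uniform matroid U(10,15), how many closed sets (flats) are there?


Flats of U(10,15): every subset of size < 10 is a flat, plus E itself.
Count = C(15,0) + C(15,1) + C(15,2) + C(15,3) + C(15,4) + C(15,5) + C(15,6) + C(15,7) + C(15,8) + C(15,9) + 1
     = 1 + 15 + 105 + 455 + 1365 + 3003 + 5005 + 6435 + 6435 + 5005 + 1
     = 27825.

27825


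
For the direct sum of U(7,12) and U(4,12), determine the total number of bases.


Bases of a direct sum M1 + M2: |B| = |B(M1)| * |B(M2)|.
|B(U(7,12))| = C(12,7) = 792.
|B(U(4,12))| = C(12,4) = 495.
Total bases = 792 * 495 = 392040.

392040


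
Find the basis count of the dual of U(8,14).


The dual of U(r,n) is U(n-r, n) = U(6,14).
Bases of U(6,14) are all (6)-element subsets.
|B(M*)| = C(14,6) = 14! / (6! * 8!) = 3003.

3003


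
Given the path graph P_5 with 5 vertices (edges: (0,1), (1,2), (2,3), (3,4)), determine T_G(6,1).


A path on 5 vertices is a tree with 4 edges.
T(x,y) = x^(4) for any tree.
T(6,1) = 6^4 = 1296.

1296


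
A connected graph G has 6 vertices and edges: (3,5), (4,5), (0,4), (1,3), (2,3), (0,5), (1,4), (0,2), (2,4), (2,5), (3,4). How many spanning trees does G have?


By Kirchhoff's matrix tree theorem, the number of spanning trees equals
the determinant of any cofactor of the Laplacian matrix L.
G has 6 vertices and 11 edges.
Computing the (5 x 5) cofactor determinant gives 185.

185


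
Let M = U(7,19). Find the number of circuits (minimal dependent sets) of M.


In U(7,19), circuits are the (8)-element subsets.
Any set of 8 elements is dependent, and removing any one element gives
an independent set of size 7, so it is a minimal dependent set.
Number of circuits = C(19,8) = 19! / (8! * 11!) = 75582.

75582


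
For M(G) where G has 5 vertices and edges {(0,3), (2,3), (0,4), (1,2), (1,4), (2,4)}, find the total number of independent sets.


An independent set in a graphic matroid is an acyclic edge subset.
G has 5 vertices and 6 edges.
Enumerate all 2^6 = 64 subsets, checking for acyclicity.
Total independent sets = 52.

52


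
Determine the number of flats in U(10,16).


Flats of U(10,16): every subset of size < 10 is a flat, plus E itself.
Count = (16 choose 0) + (16 choose 1) + (16 choose 2) + (16 choose 3) + (16 choose 4) + (16 choose 5) + (16 choose 6) + (16 choose 7) + (16 choose 8) + (16 choose 9) + 1
     = 1 + 16 + 120 + 560 + 1820 + 4368 + 8008 + 11440 + 12870 + 11440 + 1
     = 50644.

50644


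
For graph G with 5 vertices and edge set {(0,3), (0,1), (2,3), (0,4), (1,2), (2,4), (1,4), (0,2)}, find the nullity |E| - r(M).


Cycle rank (nullity) = |E| - r(M) = |E| - (|V| - c).
|E| = 8, |V| = 5, c = 1.
Nullity = 8 - (5 - 1) = 8 - 4 = 4.

4


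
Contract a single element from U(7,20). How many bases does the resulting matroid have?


Contracting e from U(7,20) gives U(6,19).
Bases of U(6,19) = C(19,6) = 27132.

27132


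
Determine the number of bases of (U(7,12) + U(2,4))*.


(M1+M2)* = M1* + M2*.
M1* = U(5,12), bases: C(12,5) = 792.
M2* = U(2,4), bases: C(4,2) = 6.
|B(M*)| = 792 * 6 = 4752.

4752


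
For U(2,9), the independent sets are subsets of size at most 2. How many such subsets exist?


Independent sets of U(2,9) are all subsets of size <= 2.
Count = (9 choose 0) + (9 choose 1) + (9 choose 2)
     = 1 + 9 + 36
     = 46.

46


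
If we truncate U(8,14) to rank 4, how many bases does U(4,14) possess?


Truncating U(8,14) to rank 4 gives U(4,14).
Bases of U(4,14) are all 4-element subsets of 14 elements.
Number of bases = C(14,4) = (14 * 13 * 12 * 11) / (1 * 2 * 3 * 4) = 1001.

1001


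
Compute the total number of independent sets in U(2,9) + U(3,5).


For a direct sum, |I(M1+M2)| = |I(M1)| * |I(M2)|.
|I(U(2,9))| = sum C(9,k) for k=0..2 = 46.
|I(U(3,5))| = sum C(5,k) for k=0..3 = 26.
Total = 46 * 26 = 1196.

1196


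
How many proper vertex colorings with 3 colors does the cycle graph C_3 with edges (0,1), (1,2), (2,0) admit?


P(C_3, k) = (k-1)^3 + (-1)^3*(k-1).
P(3) = (2)^3 - 2
= 8 - 2 = 6.

6


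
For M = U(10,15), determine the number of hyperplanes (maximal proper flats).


Hyperplanes of U(10,15) are flats of rank 9.
In a uniform matroid, these are exactly the (9)-element subsets.
Count = (15 choose 9) = 5005.

5005


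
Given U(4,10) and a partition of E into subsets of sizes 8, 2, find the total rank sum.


r(Ai) = min(|Ai|, 4) for each part.
Sum = min(8,4) + min(2,4)
    = 4 + 2
    = 6.

6


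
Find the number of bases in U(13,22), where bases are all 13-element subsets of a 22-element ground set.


Bases of U(13,22) are all 13-element subsets of the 22-element ground set.
Number of bases = C(22,13).
C(22,13) = 497420.

497420


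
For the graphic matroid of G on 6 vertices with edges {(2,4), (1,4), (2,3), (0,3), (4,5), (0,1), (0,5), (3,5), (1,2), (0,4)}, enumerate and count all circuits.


A circuit in a graphic matroid = edge set of a simple cycle.
G has 6 vertices and 10 edges.
Enumerating all minimal edge subsets forming cycles...
Total circuits found: 23.

23


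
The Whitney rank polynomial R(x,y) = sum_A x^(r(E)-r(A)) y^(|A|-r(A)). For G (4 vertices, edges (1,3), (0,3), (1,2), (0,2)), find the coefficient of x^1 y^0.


R(x,y) = sum over A in 2^E of x^(r(E)-r(A)) * y^(|A|-r(A)).
G has 4 vertices, 4 edges. r(E) = 3.
Enumerate all 2^4 = 16 subsets.
Count subsets with r(E)-r(A)=1 and |A|-r(A)=0: 6.

6


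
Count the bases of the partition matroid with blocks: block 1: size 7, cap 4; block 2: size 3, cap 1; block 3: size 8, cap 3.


A basis picks exactly ci elements from block i.
Number of bases = product of C(|Si|, ci).
= C(7,4) * C(3,1) * C(8,3)
= 35 * 3 * 56
= 5880.

5880


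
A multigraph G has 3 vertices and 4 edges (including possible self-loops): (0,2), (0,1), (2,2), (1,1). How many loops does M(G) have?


In a graphic matroid, a loop is a self-loop edge (u,u) with rank 0.
Examining all 4 edges for self-loops...
Self-loops found: (2,2), (1,1)
Number of loops = 2.

2


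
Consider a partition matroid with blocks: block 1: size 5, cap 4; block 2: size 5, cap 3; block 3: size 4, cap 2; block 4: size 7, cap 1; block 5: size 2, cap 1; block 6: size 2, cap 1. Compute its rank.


Rank of a partition matroid = sum of min(|Si|, ci) for each block.
= min(5,4) + min(5,3) + min(4,2) + min(7,1) + min(2,1) + min(2,1)
= 4 + 3 + 2 + 1 + 1 + 1
= 12.

12


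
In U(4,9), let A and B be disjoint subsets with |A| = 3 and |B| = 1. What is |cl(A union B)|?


|A union B| = 3 + 1 = 4 (disjoint).
In U(4,9), cl(S) = S if |S| < 4, else cl(S) = E.
Since 4 >= 4, cl(A union B) = E.
|cl(A union B)| = 9.

9


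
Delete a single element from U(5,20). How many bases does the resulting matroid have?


Deleting e from U(5,20) gives U(5,19) since n > r.
Bases of U(5,19) = C(19,5) = 19! / (5! * 14!) = 11628.

11628


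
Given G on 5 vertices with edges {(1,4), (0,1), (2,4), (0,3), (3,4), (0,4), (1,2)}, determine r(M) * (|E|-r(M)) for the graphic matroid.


r(M) = |V| - c = 5 - 1 = 4.
nullity = |E| - r(M) = 7 - 4 = 3.
Product = 4 * 3 = 12.

12


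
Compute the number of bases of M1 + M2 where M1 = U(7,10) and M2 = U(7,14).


Bases of a direct sum M1 + M2: |B| = |B(M1)| * |B(M2)|.
|B(U(7,10))| = C(10,7) = 120.
|B(U(7,14))| = C(14,7) = 3432.
Total bases = 120 * 3432 = 411840.

411840


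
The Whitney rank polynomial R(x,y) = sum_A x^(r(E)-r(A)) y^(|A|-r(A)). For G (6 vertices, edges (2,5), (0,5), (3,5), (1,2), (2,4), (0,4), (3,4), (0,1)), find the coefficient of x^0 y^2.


R(x,y) = sum over A in 2^E of x^(r(E)-r(A)) * y^(|A|-r(A)).
G has 6 vertices, 8 edges. r(E) = 5.
Enumerate all 2^8 = 256 subsets.
Count subsets with r(E)-r(A)=0 and |A|-r(A)=2: 8.

8


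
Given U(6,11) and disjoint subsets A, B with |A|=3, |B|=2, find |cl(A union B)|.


|A union B| = 3 + 2 = 5 (disjoint).
In U(6,11), cl(S) = S if |S| < 6, else cl(S) = E.
Since 5 < 6, cl(A union B) = A union B.
|cl(A union B)| = 5.

5


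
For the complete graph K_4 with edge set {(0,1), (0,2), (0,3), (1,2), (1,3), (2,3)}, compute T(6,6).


T(K_4; x,y) = x^3 + 3x^2 + 4xy + 2x + y^3 + 3y^2 + 2y.
Substituting x=6, y=6:
= 216 + 108 + 144 + 12 + 216 + 108 + 12
= 816.

816


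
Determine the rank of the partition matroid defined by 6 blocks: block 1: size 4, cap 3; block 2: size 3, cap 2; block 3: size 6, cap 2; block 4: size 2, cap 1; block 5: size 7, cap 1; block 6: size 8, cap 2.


Rank of a partition matroid = sum of min(|Si|, ci) for each block.
= min(4,3) + min(3,2) + min(6,2) + min(2,1) + min(7,1) + min(8,2)
= 3 + 2 + 2 + 1 + 1 + 2
= 11.

11


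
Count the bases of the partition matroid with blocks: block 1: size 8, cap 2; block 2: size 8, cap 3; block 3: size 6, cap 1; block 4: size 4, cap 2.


A basis picks exactly ci elements from block i.
Number of bases = product of C(|Si|, ci).
= C(8,2) * C(8,3) * C(6,1) * C(4,2)
= 28 * 56 * 6 * 6
= 56448.

56448


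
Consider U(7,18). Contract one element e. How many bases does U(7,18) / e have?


Contracting e from U(7,18) gives U(6,17).
Bases of U(6,17) = (17 choose 6) = 12376.

12376


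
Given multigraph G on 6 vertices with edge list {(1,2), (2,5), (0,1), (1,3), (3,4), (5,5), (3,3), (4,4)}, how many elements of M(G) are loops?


In a graphic matroid, a loop is a self-loop edge (u,u) with rank 0.
Examining all 8 edges for self-loops...
Self-loops found: (5,5), (3,3), (4,4)
Number of loops = 3.

3


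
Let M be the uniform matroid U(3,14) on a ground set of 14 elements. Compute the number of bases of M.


Bases of U(3,14) are all 3-element subsets of the 14-element ground set.
Number of bases = C(14,3).
C(14,3) = 14! / (3! * 11!) = 364.

364


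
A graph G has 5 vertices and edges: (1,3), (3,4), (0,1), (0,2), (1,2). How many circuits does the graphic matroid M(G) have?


A circuit in a graphic matroid = edge set of a simple cycle.
G has 5 vertices and 5 edges.
Enumerating all minimal edge subsets forming cycles...
Total circuits found: 1.

1


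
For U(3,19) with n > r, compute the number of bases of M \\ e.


Deleting e from U(3,19) gives U(3,18) since n > r.
Bases of U(3,18) = C(18,3) = 18! / (3! * 15!) = 816.

816


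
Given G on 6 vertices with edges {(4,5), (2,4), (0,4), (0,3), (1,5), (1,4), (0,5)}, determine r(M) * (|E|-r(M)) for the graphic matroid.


r(M) = |V| - c = 6 - 1 = 5.
nullity = |E| - r(M) = 7 - 5 = 2.
Product = 5 * 2 = 10.

10


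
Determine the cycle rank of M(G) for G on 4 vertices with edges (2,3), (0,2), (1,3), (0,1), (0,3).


Cycle rank (nullity) = |E| - r(M) = |E| - (|V| - c).
|E| = 5, |V| = 4, c = 1.
Nullity = 5 - (4 - 1) = 5 - 3 = 2.

2


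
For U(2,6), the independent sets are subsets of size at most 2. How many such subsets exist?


Independent sets of U(2,6) are all subsets of size <= 2.
Count = C(6,0) + C(6,1) + C(6,2)
     = 1 + 6 + 15
     = 22.

22


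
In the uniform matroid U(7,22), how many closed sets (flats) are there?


Flats of U(7,22): every subset of size < 7 is a flat, plus E itself.
Count = C(22,0) + C(22,1) + C(22,2) + C(22,3) + C(22,4) + C(22,5) + C(22,6) + 1
     = 1 + 22 + 231 + 1540 + 7315 + 26334 + 74613 + 1
     = 110057.

110057


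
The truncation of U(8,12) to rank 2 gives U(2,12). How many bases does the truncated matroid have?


Truncating U(8,12) to rank 2 gives U(2,12).
Bases of U(2,12) are all 2-element subsets of 12 elements.
Number of bases = C(12,2) = 12! / (2! * 10!) = 66.

66


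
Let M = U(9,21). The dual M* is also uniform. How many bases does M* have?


The dual of U(r,n) is U(n-r, n) = U(12,21).
Bases of U(12,21) are all (12)-element subsets.
|B(M*)| = C(21,12) = 21! / (12! * 9!) = 293930.

293930


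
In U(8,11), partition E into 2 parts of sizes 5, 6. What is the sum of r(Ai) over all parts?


r(Ai) = min(|Ai|, 8) for each part.
Sum = min(5,8) + min(6,8)
    = 5 + 6
    = 11.

11


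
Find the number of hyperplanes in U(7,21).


Hyperplanes of U(7,21) are flats of rank 6.
In a uniform matroid, these are exactly the (6)-element subsets.
Count = C(21,6) = 54264.

54264


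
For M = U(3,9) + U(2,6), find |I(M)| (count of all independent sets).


For a direct sum, |I(M1+M2)| = |I(M1)| * |I(M2)|.
|I(U(3,9))| = sum C(9,k) for k=0..3 = 130.
|I(U(2,6))| = sum C(6,k) for k=0..2 = 22.
Total = 130 * 22 = 2860.

2860


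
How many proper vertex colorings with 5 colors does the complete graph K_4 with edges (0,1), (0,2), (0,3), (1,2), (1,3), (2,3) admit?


P(K_4, k) = k(k-1)(k-2)...(k-3).
P(5) = (5) * (4) * (3) * (2) = 120.

120


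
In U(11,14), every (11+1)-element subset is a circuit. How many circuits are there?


In U(11,14), circuits are the (12)-element subsets.
Any set of 12 elements is dependent, and removing any one element gives
an independent set of size 11, so it is a minimal dependent set.
Number of circuits = C(14,12) = 14! / (12! * 2!) = 91.

91


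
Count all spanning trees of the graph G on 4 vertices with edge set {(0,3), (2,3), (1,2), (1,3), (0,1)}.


By Kirchhoff's matrix tree theorem, the number of spanning trees equals
the determinant of any cofactor of the Laplacian matrix L.
G has 4 vertices and 5 edges.
Computing the (3 x 3) cofactor determinant gives 8.

8


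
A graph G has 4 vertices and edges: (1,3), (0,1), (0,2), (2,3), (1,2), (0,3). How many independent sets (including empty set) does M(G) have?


An independent set in a graphic matroid is an acyclic edge subset.
G has 4 vertices and 6 edges.
Enumerate all 2^6 = 64 subsets, checking for acyclicity.
Total independent sets = 38.

38


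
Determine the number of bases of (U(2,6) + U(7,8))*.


(M1+M2)* = M1* + M2*.
M1* = U(4,6), bases: C(6,4) = 15.
M2* = U(1,8), bases: C(8,1) = 8.
|B(M*)| = 15 * 8 = 120.

120


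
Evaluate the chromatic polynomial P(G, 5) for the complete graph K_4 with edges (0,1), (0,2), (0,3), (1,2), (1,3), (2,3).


P(K_4, k) = k(k-1)(k-2)...(k-3).
P(5) = (5) * (4) * (3) * (2) = 120.

120


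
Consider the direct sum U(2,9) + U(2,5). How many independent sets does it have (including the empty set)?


For a direct sum, |I(M1+M2)| = |I(M1)| * |I(M2)|.
|I(U(2,9))| = sum C(9,k) for k=0..2 = 46.
|I(U(2,5))| = sum C(5,k) for k=0..2 = 16.
Total = 46 * 16 = 736.

736


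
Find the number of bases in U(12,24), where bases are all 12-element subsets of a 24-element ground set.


Bases of U(12,24) are all 12-element subsets of the 24-element ground set.
Number of bases = C(24,12).
C(24,12) = 2704156.

2704156


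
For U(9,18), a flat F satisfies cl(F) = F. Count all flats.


Flats of U(9,18): every subset of size < 9 is a flat, plus E itself.
Count = (18 choose 0) + (18 choose 1) + (18 choose 2) + (18 choose 3) + (18 choose 4) + (18 choose 5) + (18 choose 6) + (18 choose 7) + (18 choose 8) + 1
     = 1 + 18 + 153 + 816 + 3060 + 8568 + 18564 + 31824 + 43758 + 1
     = 106763.

106763


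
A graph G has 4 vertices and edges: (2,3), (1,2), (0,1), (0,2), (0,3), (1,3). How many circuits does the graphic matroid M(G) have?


A circuit in a graphic matroid = edge set of a simple cycle.
G has 4 vertices and 6 edges.
Enumerating all minimal edge subsets forming cycles...
Total circuits found: 7.

7


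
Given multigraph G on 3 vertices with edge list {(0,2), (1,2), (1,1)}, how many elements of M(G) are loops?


In a graphic matroid, a loop is a self-loop edge (u,u) with rank 0.
Examining all 3 edges for self-loops...
Self-loops found: (1,1)
Number of loops = 1.

1


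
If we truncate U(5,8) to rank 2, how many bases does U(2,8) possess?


Truncating U(5,8) to rank 2 gives U(2,8).
Bases of U(2,8) are all 2-element subsets of 8 elements.
Number of bases = C(8,2) = 8! / (2! * 6!) = 28.

28


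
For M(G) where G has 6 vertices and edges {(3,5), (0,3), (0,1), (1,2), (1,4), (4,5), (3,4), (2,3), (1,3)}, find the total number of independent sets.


An independent set in a graphic matroid is an acyclic edge subset.
G has 6 vertices and 9 edges.
Enumerate all 2^9 = 512 subsets, checking for acyclicity.
Total independent sets = 276.

276


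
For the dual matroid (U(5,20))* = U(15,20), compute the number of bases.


The dual of U(r,n) is U(n-r, n) = U(15,20).
Bases of U(15,20) are all (15)-element subsets.
|B(M*)| = (20 choose 15) = 15504.

15504


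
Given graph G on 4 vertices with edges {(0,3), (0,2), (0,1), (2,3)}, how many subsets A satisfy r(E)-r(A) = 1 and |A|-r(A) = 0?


R(x,y) = sum over A in 2^E of x^(r(E)-r(A)) * y^(|A|-r(A)).
G has 4 vertices, 4 edges. r(E) = 3.
Enumerate all 2^4 = 16 subsets.
Count subsets with r(E)-r(A)=1 and |A|-r(A)=0: 6.

6


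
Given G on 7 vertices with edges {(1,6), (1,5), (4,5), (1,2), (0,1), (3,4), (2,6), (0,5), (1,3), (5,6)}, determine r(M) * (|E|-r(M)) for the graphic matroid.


r(M) = |V| - c = 7 - 1 = 6.
nullity = |E| - r(M) = 10 - 6 = 4.
Product = 6 * 4 = 24.

24


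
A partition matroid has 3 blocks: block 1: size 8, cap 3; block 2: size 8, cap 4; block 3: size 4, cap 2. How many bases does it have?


A basis picks exactly ci elements from block i.
Number of bases = product of C(|Si|, ci).
= C(8,3) * C(8,4) * C(4,2)
= 56 * 70 * 6
= 23520.

23520


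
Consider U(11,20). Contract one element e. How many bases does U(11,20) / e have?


Contracting e from U(11,20) gives U(10,19).
Bases of U(10,19) = C(19,10) = 92378.

92378


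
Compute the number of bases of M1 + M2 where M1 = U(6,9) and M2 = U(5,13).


Bases of a direct sum M1 + M2: |B| = |B(M1)| * |B(M2)|.
|B(U(6,9))| = C(9,6) = 84.
|B(U(5,13))| = C(13,5) = 1287.
Total bases = 84 * 1287 = 108108.

108108


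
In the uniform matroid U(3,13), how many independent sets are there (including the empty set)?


Independent sets of U(3,13) are all subsets of size <= 3.
Count = (13 choose 0) + (13 choose 1) + (13 choose 2) + (13 choose 3)
     = 1 + 13 + 78 + 286
     = 378.

378


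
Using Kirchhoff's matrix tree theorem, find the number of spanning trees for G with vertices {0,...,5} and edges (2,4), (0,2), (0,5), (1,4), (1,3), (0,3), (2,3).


By Kirchhoff's matrix tree theorem, the number of spanning trees equals
the determinant of any cofactor of the Laplacian matrix L.
G has 6 vertices and 7 edges.
Computing the (5 x 5) cofactor determinant gives 11.

11


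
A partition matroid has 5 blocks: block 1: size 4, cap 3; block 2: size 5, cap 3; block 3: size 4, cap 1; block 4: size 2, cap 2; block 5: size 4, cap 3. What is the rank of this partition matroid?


Rank of a partition matroid = sum of min(|Si|, ci) for each block.
= min(4,3) + min(5,3) + min(4,1) + min(2,2) + min(4,3)
= 3 + 3 + 1 + 2 + 3
= 12.

12


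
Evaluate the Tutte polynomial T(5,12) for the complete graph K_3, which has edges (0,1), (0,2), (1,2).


T(K_3; x,y) = x^2 + x + y.
T(5,12) = 25 + 5 + 12 = 42.

42


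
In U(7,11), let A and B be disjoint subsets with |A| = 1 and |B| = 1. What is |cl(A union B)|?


|A union B| = 1 + 1 = 2 (disjoint).
In U(7,11), cl(S) = S if |S| < 7, else cl(S) = E.
Since 2 < 7, cl(A union B) = A union B.
|cl(A union B)| = 2.

2


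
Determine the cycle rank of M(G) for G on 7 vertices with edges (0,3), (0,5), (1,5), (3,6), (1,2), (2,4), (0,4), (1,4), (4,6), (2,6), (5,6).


Cycle rank (nullity) = |E| - r(M) = |E| - (|V| - c).
|E| = 11, |V| = 7, c = 1.
Nullity = 11 - (7 - 1) = 11 - 6 = 5.

5


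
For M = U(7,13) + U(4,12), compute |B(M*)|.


(M1+M2)* = M1* + M2*.
M1* = U(6,13), bases: C(13,6) = 1716.
M2* = U(8,12), bases: C(12,8) = 495.
|B(M*)| = 1716 * 495 = 849420.

849420


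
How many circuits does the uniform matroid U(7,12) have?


In U(7,12), circuits are the (8)-element subsets.
Any set of 8 elements is dependent, and removing any one element gives
an independent set of size 7, so it is a minimal dependent set.
Number of circuits = C(12,8) = 495.

495


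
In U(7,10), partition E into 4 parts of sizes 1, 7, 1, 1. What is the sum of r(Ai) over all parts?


r(Ai) = min(|Ai|, 7) for each part.
Sum = min(1,7) + min(7,7) + min(1,7) + min(1,7)
    = 1 + 7 + 1 + 1
    = 10.

10


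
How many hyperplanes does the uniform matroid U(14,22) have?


Hyperplanes of U(14,22) are flats of rank 13.
In a uniform matroid, these are exactly the (13)-element subsets.
Count = (22 choose 13) = 497420.

497420


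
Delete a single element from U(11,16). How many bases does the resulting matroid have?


Deleting e from U(11,16) gives U(11,15) since n > r.
Bases of U(11,15) = (15 choose 11) = 1365.

1365


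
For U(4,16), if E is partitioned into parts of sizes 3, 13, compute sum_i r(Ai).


r(Ai) = min(|Ai|, 4) for each part.
Sum = min(3,4) + min(13,4)
    = 3 + 4
    = 7.

7


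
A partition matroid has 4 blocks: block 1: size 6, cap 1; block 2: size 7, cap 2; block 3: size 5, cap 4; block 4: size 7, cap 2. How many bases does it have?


A basis picks exactly ci elements from block i.
Number of bases = product of C(|Si|, ci).
= C(6,1) * C(7,2) * C(5,4) * C(7,2)
= 6 * 21 * 5 * 21
= 13230.

13230


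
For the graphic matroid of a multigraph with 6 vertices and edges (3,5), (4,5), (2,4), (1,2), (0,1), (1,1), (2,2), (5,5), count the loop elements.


In a graphic matroid, a loop is a self-loop edge (u,u) with rank 0.
Examining all 8 edges for self-loops...
Self-loops found: (1,1), (2,2), (5,5)
Number of loops = 3.

3


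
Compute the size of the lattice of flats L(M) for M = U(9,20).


Flats of U(9,20): every subset of size < 9 is a flat, plus E itself.
Count = C(20,0) + C(20,1) + C(20,2) + C(20,3) + C(20,4) + C(20,5) + C(20,6) + C(20,7) + C(20,8) + 1
     = 1 + 20 + 190 + 1140 + 4845 + 15504 + 38760 + 77520 + 125970 + 1
     = 263951.

263951


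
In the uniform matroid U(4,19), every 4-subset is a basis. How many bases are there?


Bases of U(4,19) are all 4-element subsets of the 19-element ground set.
Number of bases = C(19,4).
C(19,4) = (19 * 18 * 17 * 16) / (1 * 2 * 3 * 4) = 3876.

3876


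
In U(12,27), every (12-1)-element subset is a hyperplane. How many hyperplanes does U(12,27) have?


Hyperplanes of U(12,27) are flats of rank 11.
In a uniform matroid, these are exactly the (11)-element subsets.
Count = (27 choose 11) = 13037895.

13037895


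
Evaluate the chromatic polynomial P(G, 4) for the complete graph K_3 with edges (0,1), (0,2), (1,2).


P(K_3, k) = k(k-1)(k-2)...(k-2).
P(4) = (4) * (3) * (2) = 24.

24


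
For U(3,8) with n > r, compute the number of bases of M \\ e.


Deleting e from U(3,8) gives U(3,7) since n > r.
Bases of U(3,7) = (7 choose 3) = 35.

35


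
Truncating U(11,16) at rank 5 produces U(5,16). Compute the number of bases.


Truncating U(11,16) to rank 5 gives U(5,16).
Bases of U(5,16) are all 5-element subsets of 16 elements.
Number of bases = (16 choose 5) = 4368.

4368


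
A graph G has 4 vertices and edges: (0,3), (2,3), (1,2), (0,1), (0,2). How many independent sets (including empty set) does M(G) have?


An independent set in a graphic matroid is an acyclic edge subset.
G has 4 vertices and 5 edges.
Enumerate all 2^5 = 32 subsets, checking for acyclicity.
Total independent sets = 24.

24


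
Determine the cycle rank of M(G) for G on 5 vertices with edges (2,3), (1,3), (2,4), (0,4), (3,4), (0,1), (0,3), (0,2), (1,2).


Cycle rank (nullity) = |E| - r(M) = |E| - (|V| - c).
|E| = 9, |V| = 5, c = 1.
Nullity = 9 - (5 - 1) = 9 - 4 = 5.

5


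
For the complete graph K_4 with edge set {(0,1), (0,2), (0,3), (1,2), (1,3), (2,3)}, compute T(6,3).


T(K_4; x,y) = x^3 + 3x^2 + 4xy + 2x + y^3 + 3y^2 + 2y.
Substituting x=6, y=3:
= 216 + 108 + 72 + 12 + 27 + 27 + 6
= 468.

468


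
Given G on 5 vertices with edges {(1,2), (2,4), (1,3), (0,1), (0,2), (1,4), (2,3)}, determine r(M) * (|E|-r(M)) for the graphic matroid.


r(M) = |V| - c = 5 - 1 = 4.
nullity = |E| - r(M) = 7 - 4 = 3.
Product = 4 * 3 = 12.

12


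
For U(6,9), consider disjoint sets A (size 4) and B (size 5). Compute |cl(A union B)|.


|A union B| = 4 + 5 = 9 (disjoint).
In U(6,9), cl(S) = S if |S| < 6, else cl(S) = E.
Since 9 >= 6, cl(A union B) = E.
|cl(A union B)| = 9.

9


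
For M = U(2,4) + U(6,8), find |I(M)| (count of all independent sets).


For a direct sum, |I(M1+M2)| = |I(M1)| * |I(M2)|.
|I(U(2,4))| = sum C(4,k) for k=0..2 = 11.
|I(U(6,8))| = sum C(8,k) for k=0..6 = 247.
Total = 11 * 247 = 2717.

2717


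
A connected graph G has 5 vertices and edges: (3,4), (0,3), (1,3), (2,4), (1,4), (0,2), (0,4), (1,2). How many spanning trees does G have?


By Kirchhoff's matrix tree theorem, the number of spanning trees equals
the determinant of any cofactor of the Laplacian matrix L.
G has 5 vertices and 8 edges.
Computing the (4 x 4) cofactor determinant gives 45.

45
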